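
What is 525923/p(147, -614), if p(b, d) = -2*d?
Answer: 525923/1228 ≈ 428.28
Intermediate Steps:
525923/p(147, -614) = 525923/((-2*(-614))) = 525923/1228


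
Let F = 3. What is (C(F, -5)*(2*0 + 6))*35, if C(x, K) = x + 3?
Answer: 1260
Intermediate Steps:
C(x, K) = 3 + x
(C(F, -5)*(2*0 + 6))*35 = ((3 + 3)*(2*0 + 6))*35 = (6*(0 + 6))*35 = (6*6)*35 = 36*35 = 1260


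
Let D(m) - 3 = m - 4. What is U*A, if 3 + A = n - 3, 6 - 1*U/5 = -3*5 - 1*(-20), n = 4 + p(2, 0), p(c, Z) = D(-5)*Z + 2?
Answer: 0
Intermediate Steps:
D(m) = -1 + m (D(m) = 3 + (m - 4) = 3 + (-4 + m) = -1 + m)
p(c, Z) = 2 - 6*Z (p(c, Z) = (-1 - 5)*Z + 2 = -6*Z + 2 = 2 - 6*Z)
n = 6 (n = 4 + (2 - 6*0) = 4 + (2 + 0) = 4 + 2 = 6)
U = 5 (U = 30 - 5*(-3*5 - 1*(-20)) = 30 - 5*(-15 + 20) = 30 - 5*5 = 30 - 25 = 5)
A = 0 (A = -3 + (6 - 3) = -3 + 3 = 0)
U*A = 5*0 = 0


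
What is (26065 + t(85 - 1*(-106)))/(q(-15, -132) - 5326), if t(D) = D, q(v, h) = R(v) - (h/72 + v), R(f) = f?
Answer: -157536/31945 ≈ -4.9315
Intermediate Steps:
q(v, h) = -h/72 (q(v, h) = v - (h/72 + v) = v - (v + h/72) = v + (-v - h/72) = -h/72)
(26065 + t(85 - 1*(-106)))/(q(-15, -132) - 5326) = (26065 + (85 - 1*(-106)))/(-1/72*(-132) - 5326) = (26065 + (85 + 106))/(11/6 - 5326) = (26065 + 191)/(-31945/6) = 26256*(-6/31945) = -157536/31945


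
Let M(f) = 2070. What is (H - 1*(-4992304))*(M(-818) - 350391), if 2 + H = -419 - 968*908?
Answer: -1432623025419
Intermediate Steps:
H = -879365 (H = -2 + (-419 - 968*908) = -2 + (-419 - 878944) = -2 - 879363 = -879365)
(H - 1*(-4992304))*(M(-818) - 350391) = (-879365 - 1*(-4992304))*(2070 - 350391) = (-879365 + 4992304)*(-348321) = 4112939*(-348321) = -1432623025419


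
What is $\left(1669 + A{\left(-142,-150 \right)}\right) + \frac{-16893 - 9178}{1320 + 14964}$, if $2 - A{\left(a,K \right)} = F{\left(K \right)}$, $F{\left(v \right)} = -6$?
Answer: $\frac{27282197}{16284} \approx 1675.4$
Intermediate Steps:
$A{\left(a,K \right)} = 8$ ($A{\left(a,K \right)} = 2 - -6 = 2 + 6 = 8$)
$\left(1669 + A{\left(-142,-150 \right)}\right) + \frac{-16893 - 9178}{1320 + 14964} = \left(1669 + 8\right) + \frac{-16893 - 9178}{1320 + 14964} = 1677 - \frac{26071}{16284} = \frac{27282197}{16284}$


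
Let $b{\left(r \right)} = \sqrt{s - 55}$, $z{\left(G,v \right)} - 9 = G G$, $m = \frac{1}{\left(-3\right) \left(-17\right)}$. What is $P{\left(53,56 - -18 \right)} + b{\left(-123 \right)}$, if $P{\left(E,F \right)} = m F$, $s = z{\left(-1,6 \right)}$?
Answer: $\frac{74}{51} + 3 i \sqrt{5} \approx 1.451 + 6.7082 i$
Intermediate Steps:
$m = \frac{1}{51} \approx 0.019608$
$z{\left(G,v \right)} = 9 + G^{2}$ ($z{\left(G,v \right)} = 9 + G G = 9 + G^{2}$)
$s = 10$ ($s = 9 + \left(-1\right)^{2} = 9 + 1 = 10$)
$P{\left(E,F \right)} = \frac{F}{51}$
$b{\left(r \right)} = 3 i \sqrt{5}$ ($b{\left(r \right)} = \sqrt{10 - 55} = \sqrt{-45} = 3 i \sqrt{5}$)
$P{\left(53,56 - -18 \right)} + b{\left(-123 \right)} = \frac{56 - -18}{51} + 3 i \sqrt{5} = \frac{56 + 18}{51} + 3 i \sqrt{5} = \frac{1}{51} \cdot 74 + 3 i \sqrt{5} = \frac{74}{51} + 3 i \sqrt{5}$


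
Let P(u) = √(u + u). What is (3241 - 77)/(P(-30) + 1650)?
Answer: 43505/22688 - 791*I*√15/340320 ≈ 1.9175 - 0.0090019*I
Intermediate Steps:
P(u) = √2*√u (P(u) = √(2*u) = √2*√u)
(3241 - 77)/(P(-30) + 1650) = (3241 - 77)/(√2*√(-30) + 1650) = 3164/(√2*(I*√30) + 1650) = 3164/(2*I*√15 + 1650) = 3164/(1650 + 2*I*√15)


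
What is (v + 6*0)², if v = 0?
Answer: 0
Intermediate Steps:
(v + 6*0)² = (0 + 6*0)² = (0 + 0)² = 0² = 0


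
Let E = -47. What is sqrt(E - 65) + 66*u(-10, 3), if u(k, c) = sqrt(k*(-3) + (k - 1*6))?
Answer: 66*sqrt(14) + 4*I*sqrt(7) ≈ 246.95 + 10.583*I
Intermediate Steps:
u(k, c) = sqrt(-6 - 2*k) (u(k, c) = sqrt(-3*k + (k - 6)) = sqrt(-3*k + (-6 + k)) = sqrt(-6 - 2*k))
sqrt(E - 65) + 66*u(-10, 3) = sqrt(-47 - 65) + 66*sqrt(-6 - 2*(-10)) = sqrt(-112) + 66*sqrt(-6 + 20) = 4*I*sqrt(7) + 66*sqrt(14) = 66*sqrt(14) + 4*I*sqrt(7)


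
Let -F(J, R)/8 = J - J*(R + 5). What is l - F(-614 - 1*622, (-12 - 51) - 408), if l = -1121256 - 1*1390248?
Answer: -7129200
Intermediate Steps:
l = -2511504 (l = -1121256 - 1390248 = -2511504)
F(J, R) = -8*J + 8*J*(5 + R) (F(J, R) = -8*(J - J*(R + 5)) = -8*(J - J*(5 + R)) = -8*J + 8*J*(5 + R))
l - F(-614 - 1*622, (-12 - 51) - 408) = -2511504 - 8*(-614 - 1*622)*(4 + ((-12 - 51) - 408)) = -2511504 - 8*(-614 - 622)*(4 + (-63 - 408)) = -2511504 - 8*(-1236)*(4 - 471) = -2511504 - 8*(-1236)*(-467) = -2511504 - 1*4617696 = -2511504 - 4617696 = -7129200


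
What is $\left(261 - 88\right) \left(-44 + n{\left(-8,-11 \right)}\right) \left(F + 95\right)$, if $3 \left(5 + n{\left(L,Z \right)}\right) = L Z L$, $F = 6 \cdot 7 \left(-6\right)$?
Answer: $\frac{23114011}{3} \approx 7.7047 \cdot 10^{6}$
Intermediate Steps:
$F = -252$ ($F = 42 \left(-6\right) = -252$)
$n{\left(L,Z \right)} = -5 + \frac{Z L^{2}}{3}$ ($n{\left(L,Z \right)} = -5 + \frac{L Z L}{3} = -5 + \frac{Z L^{2}}{3}$)
$\left(261 - 88\right) \left(-44 + n{\left(-8,-11 \right)}\right) \left(F + 95\right) = \left(261 - 88\right) \left(-44 + \left(-5 + \frac{1}{3} \left(-11\right) \left(-8\right)^{2}\right)\right) \left(-252 + 95\right) = 173 \left(-44 + \left(-5 + \frac{1}{3} \left(-11\right) 64\right)\right) \left(-157\right) = 173 \left(-44 - \frac{719}{3}\right) \left(-157\right) = 173 \left(\left(- \frac{851}{3}\right) \left(-157\right)\right) = 173 \cdot \frac{133607}{3} = \frac{23114011}{3}$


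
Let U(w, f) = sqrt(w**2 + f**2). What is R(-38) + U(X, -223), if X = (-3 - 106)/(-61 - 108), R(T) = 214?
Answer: 214 + 5*sqrt(56812874)/169 ≈ 437.00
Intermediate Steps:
X = 109/169 (X = -109/(-169) = -109*(-1/169) = 109/169 ≈ 0.64497)
U(w, f) = sqrt(f**2 + w**2)
R(-38) + U(X, -223) = 214 + sqrt((-223)**2 + (109/169)**2) = 214 + sqrt(49729 + 11881/28561) = 214 + sqrt(1420321850/28561) = 214 + 5*sqrt(56812874)/169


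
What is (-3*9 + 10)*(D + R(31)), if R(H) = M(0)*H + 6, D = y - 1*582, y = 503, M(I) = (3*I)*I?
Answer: 1241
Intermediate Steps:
M(I) = 3*I²
D = -79 (D = 503 - 1*582 = 503 - 582 = -79)
R(H) = 6 (R(H) = (3*0²)*H + 6 = (3*0)*H + 6 = 0*H + 6 = 0 + 6 = 6)
(-3*9 + 10)*(D + R(31)) = (-3*9 + 10)*(-79 + 6) = (-27 + 10)*(-73) = -17*(-73) = 1241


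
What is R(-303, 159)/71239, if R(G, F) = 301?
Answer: 43/10177 ≈ 0.0042252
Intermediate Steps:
R(-303, 159)/71239 = 301/71239 = 301*(1/71239) = 43/10177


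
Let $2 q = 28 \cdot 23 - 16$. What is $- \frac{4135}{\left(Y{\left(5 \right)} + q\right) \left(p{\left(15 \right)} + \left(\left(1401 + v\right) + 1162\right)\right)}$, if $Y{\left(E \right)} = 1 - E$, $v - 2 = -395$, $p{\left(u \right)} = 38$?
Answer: $- \frac{827}{136896} \approx -0.0060411$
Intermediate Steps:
$q = 314$ ($q = \frac{28 \cdot 23 - 16}{2} = \frac{644 - 16}{2} = \frac{1}{2} \cdot 628 = 314$)
$v = -393$ ($v = 2 - 395 = -393$)
$- \frac{4135}{\left(Y{\left(5 \right)} + q\right) \left(p{\left(15 \right)} + \left(\left(1401 + v\right) + 1162\right)\right)} = - \frac{4135}{\left(\left(1 - 5\right) + 314\right) \left(38 + \left(\left(1401 - 393\right) + 1162\right)\right)} = - \frac{4135}{\left(\left(1 - 5\right) + 314\right) \left(38 + \left(1008 + 1162\right)\right)} = - \frac{4135}{\left(-4 + 314\right) \left(38 + 2170\right)} = - \frac{4135}{310 \cdot 2208} = - \frac{4135}{684480} = \left(-4135\right) \frac{1}{684480} = - \frac{827}{136896}$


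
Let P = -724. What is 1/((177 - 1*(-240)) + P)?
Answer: -1/307 ≈ -0.0032573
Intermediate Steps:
1/((177 - 1*(-240)) + P) = 1/((177 - 1*(-240)) - 724) = 1/((177 + 240) - 724) = 1/(417 - 724) = 1/(-307) = -1/307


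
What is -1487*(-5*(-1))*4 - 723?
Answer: -30463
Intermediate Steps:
-1487*(-5*(-1))*4 - 723 = -7435*4 - 723 = -1487*20 - 723 = -29740 - 723 = -30463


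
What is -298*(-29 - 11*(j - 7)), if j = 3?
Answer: -4470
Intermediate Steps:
-298*(-29 - 11*(j - 7)) = -298*(-29 - 11*(3 - 7)) = -298*(-29 - 11*(-4)) = -298*(-29 + 44) = -298*15 = -4470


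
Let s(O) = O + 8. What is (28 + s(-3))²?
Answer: 1089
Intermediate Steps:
s(O) = 8 + O
(28 + s(-3))² = (28 + (8 - 3))² = (28 + 5)² = 33² = 1089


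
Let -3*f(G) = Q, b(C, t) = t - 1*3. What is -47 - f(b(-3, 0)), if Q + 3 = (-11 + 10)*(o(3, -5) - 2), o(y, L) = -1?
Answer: -47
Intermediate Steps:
b(C, t) = -3 + t (b(C, t) = t - 3 = -3 + t)
Q = 0 (Q = -3 + (-11 + 10)*(-1 - 2) = -3 - 1*(-3) = -3 + 3 = 0)
f(G) = 0 (f(G) = -1/3*0 = 0)
-47 - f(b(-3, 0)) = -47 - 1*0 = -47 + 0 = -47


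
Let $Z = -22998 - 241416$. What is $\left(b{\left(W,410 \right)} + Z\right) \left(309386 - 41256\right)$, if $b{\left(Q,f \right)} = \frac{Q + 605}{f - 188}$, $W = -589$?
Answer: $- \frac{7869601020980}{111} \approx -7.0897 \cdot 10^{10}$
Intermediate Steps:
$b{\left(Q,f \right)} = \frac{605 + Q}{-188 + f}$
$Z = -264414$ ($Z = -22998 - 241416 = -264414$)
$\left(b{\left(W,410 \right)} + Z\right) \left(309386 - 41256\right) = \left(\frac{605 - 589}{-188 + 410} - 264414\right) \left(309386 - 41256\right) = \left(\frac{1}{222} \cdot 16 - 264414\right) 268130 = \left(\frac{8}{111} - 264414\right) 268130 = \left(- \frac{29349946}{111}\right) 268130 = - \frac{7869601020980}{111}$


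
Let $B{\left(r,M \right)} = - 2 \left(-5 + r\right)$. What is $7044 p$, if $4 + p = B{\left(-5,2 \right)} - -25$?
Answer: $288804$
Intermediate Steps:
$B{\left(r,M \right)} = 10 - 2 r$
$p = 41$ ($p = -4 + \left(\left(10 - -10\right) - -25\right) = -4 + \left(\left(10 + 10\right) + 25\right) = -4 + \left(20 + 25\right) = -4 + 45 = 41$)
$7044 p = 7044 \cdot 41 = 288804$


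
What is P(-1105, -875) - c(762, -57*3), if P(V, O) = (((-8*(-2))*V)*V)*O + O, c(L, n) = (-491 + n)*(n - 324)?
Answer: -17094678565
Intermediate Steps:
c(L, n) = (-491 + n)*(-324 + n)
P(V, O) = O + 16*O*V² (P(V, O) = ((16*V)*V)*O + O = (16*V²)*O + O = 16*O*V² + O = O + 16*O*V²)
P(-1105, -875) - c(762, -57*3) = -875*(1 + 16*(-1105)²) - (159084 + (-57*3)² - (-46455)*3) = -875*(1 + 16*1221025) - (159084 + (-171)² - 815*(-171)) = -875*(1 + 19536400) - (159084 + 29241 + 139365) = -875*19536401 - 1*327690 = -17094350875 - 327690 = -17094678565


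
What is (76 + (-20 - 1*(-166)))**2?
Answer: 49284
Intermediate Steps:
(76 + (-20 - 1*(-166)))**2 = (76 + (-20 + 166))**2 = (76 + 146)**2 = 222**2 = 49284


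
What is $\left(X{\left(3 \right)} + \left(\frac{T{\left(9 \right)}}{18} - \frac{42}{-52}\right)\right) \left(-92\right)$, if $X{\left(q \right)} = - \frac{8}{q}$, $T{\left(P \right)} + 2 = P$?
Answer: $\frac{15824}{117} \approx 135.25$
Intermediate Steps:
$T{\left(P \right)} = -2 + P$
$\left(X{\left(3 \right)} + \left(\frac{T{\left(9 \right)}}{18} - \frac{42}{-52}\right)\right) \left(-92\right) = \left(- \frac{8}{3} + \left(\frac{-2 + 9}{18} - \frac{42}{-52}\right)\right) \left(-92\right) = \left(\left(-8\right) \frac{1}{3} + \left(7 \cdot \frac{1}{18} - - \frac{21}{26}\right)\right) \left(-92\right) = \left(- \frac{8}{3} + \left(\frac{7}{18} + \frac{21}{26}\right)\right) \left(-92\right) = \left(- \frac{8}{3} + \frac{140}{117}\right) \left(-92\right) = \left(- \frac{172}{117}\right) \left(-92\right) = \frac{15824}{117}$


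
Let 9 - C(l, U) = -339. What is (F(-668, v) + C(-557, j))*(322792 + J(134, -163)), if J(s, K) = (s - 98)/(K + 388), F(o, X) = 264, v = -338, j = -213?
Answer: 4938720048/25 ≈ 1.9755e+8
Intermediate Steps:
C(l, U) = 348 (C(l, U) = 9 - 1*(-339) = 9 + 339 = 348)
J(s, K) = (-98 + s)/(388 + K)
(F(-668, v) + C(-557, j))*(322792 + J(134, -163)) = (264 + 348)*(322792 + (-98 + 134)/(388 - 163)) = 612*(322792 + 36/225) = 612*(322792 + (1/225)*36) = 612*(322792 + 4/25) = 612*(8069804/25) = 4938720048/25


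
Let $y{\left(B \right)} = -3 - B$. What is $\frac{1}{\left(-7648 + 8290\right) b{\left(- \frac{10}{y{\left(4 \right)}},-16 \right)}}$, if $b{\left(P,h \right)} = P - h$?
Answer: $\frac{7}{78324} \approx 8.9372 \cdot 10^{-5}$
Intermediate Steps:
$\frac{1}{\left(-7648 + 8290\right) b{\left(- \frac{10}{y{\left(4 \right)}},-16 \right)}} = \frac{1}{\left(-7648 + 8290\right) \left(- \frac{10}{-3 - 4} - -16\right)} = \frac{1}{642 \left(- \frac{10}{-3 - 4} + 16\right)} = \frac{1}{642 \left(- \frac{10}{-7} + 16\right)} = \frac{1}{642 \left(\left(-10\right) \left(- \frac{1}{7}\right) + 16\right)} = \frac{1}{642 \left(\frac{10}{7} + 16\right)} = \frac{1}{642 \cdot \frac{122}{7}} = \frac{1}{642} \cdot \frac{7}{122} = \frac{7}{78324}$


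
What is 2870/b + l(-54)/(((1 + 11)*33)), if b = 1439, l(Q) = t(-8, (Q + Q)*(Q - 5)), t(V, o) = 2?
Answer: 569699/284922 ≈ 1.9995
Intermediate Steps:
l(Q) = 2
2870/b + l(-54)/(((1 + 11)*33)) = 2870/1439 + 2/(((1 + 11)*33)) = 2870*(1/1439) + 2/((12*33)) = 2870/1439 + 2/396 = 2870/1439 + 2*(1/396) = 2870/1439 + 1/198 = 569699/284922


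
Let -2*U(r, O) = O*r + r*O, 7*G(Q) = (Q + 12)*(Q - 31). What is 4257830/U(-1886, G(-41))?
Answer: 14902405/1968984 ≈ 7.5686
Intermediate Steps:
G(Q) = (-31 + Q)*(12 + Q)/7 (G(Q) = ((Q + 12)*(Q - 31))/7 = ((12 + Q)*(-31 + Q))/7 = ((-31 + Q)*(12 + Q))/7 = (-31 + Q)*(12 + Q)/7)
U(r, O) = -O*r (U(r, O) = -(O*r + r*O)/2 = -(O*r + O*r)/2 = -O*r)
4257830/U(-1886, G(-41)) = 4257830/((-1*(-372/7 - 19/7*(-41) + (1/7)*(-41)**2)*(-1886))) = 4257830/((-1*(-372/7 + 779/7 + (1/7)*1681)*(-1886))) = 4257830/((-1*(-372/7 + 779/7 + 1681/7)*(-1886))) = 4257830/((-1*2088/7*(-1886))) = 4257830/(3937968/7) = 4257830*(7/3937968) = 14902405/1968984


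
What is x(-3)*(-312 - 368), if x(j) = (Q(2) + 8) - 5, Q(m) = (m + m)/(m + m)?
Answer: -2720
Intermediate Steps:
Q(m) = 1 (Q(m) = (2*m)/((2*m)) = (2*m)*(1/(2*m)) = 1)
x(j) = 4 (x(j) = (1 + 8) - 5 = 9 - 5 = 4)
x(-3)*(-312 - 368) = 4*(-312 - 368) = 4*(-680) = -2720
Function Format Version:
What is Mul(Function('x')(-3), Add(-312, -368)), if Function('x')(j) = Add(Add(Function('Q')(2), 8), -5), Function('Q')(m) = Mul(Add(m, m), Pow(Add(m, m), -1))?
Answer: -2720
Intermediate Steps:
Function('Q')(m) = 1 (Function('Q')(m) = Mul(Mul(2, m), Pow(Mul(2, m), -1)) = Mul(Mul(2, m), Mul(Rational(1, 2), Pow(m, -1))) = 1)
Function('x')(j) = 4 (Function('x')(j) = Add(Add(1, 8), -5) = Add(9, -5) = 4)
Mul(Function('x')(-3), Add(-312, -368)) = Mul(4, Add(-312, -368)) = Mul(4, -680) = -2720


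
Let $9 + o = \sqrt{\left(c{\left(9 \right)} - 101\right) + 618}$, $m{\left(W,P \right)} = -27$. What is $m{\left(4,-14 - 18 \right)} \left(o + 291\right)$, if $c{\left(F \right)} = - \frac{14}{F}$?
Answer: $-7614 - 9 \sqrt{4639} \approx -8227.0$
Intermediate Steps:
$o = -9 + \frac{\sqrt{4639}}{3}$ ($o = -9 + \sqrt{\left(- \frac{14}{9} - 101\right) + 618} = -9 + \sqrt{- \frac{923}{9} + 618} = -9 + \sqrt{\frac{4639}{9}} = -9 + \frac{\sqrt{4639}}{3} \approx 13.703$)
$m{\left(4,-14 - 18 \right)} \left(o + 291\right) = - 27 \left(\left(-9 + \frac{\sqrt{4639}}{3}\right) + 291\right) = - 27 \left(282 + \frac{\sqrt{4639}}{3}\right) = -7614 - 9 \sqrt{4639}$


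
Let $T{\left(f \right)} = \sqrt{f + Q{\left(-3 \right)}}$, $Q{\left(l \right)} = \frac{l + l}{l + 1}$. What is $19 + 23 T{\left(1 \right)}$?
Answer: $65$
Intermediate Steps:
$Q{\left(l \right)} = \frac{2 l}{1 + l}$
$T{\left(f \right)} = \sqrt{3 + f}$ ($T{\left(f \right)} = \sqrt{f + 2 \left(-3\right) \frac{1}{1 - 3}} = \sqrt{f + 2 \left(-3\right) \frac{1}{-2}} = \sqrt{f + 2 \left(-3\right) \left(- \frac{1}{2}\right)} = \sqrt{f + 3} = \sqrt{3 + f}$)
$19 + 23 T{\left(1 \right)} = 19 + 23 \sqrt{3 + 1} = 19 + 23 \sqrt{4} = 19 + 23 \cdot 2 = 19 + 46 = 65$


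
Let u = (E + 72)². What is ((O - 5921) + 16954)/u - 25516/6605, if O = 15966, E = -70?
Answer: 178226331/26420 ≈ 6745.9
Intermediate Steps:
u = 4 (u = (-70 + 72)² = 2² = 4)
((O - 5921) + 16954)/u - 25516/6605 = ((15966 - 5921) + 16954)/4 - 25516/6605 = (10045 + 16954)*(¼) - 25516*1/6605 = 26999*(¼) - 25516/6605 = 26999/4 - 25516/6605 = 178226331/26420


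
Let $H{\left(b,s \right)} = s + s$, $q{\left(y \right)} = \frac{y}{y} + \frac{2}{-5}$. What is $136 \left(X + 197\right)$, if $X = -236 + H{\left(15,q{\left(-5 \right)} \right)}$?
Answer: $- \frac{25704}{5} \approx -5140.8$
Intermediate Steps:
$q{\left(y \right)} = \frac{3}{5}$ ($q{\left(y \right)} = 1 + 2 \left(- \frac{1}{5}\right) = 1 - \frac{2}{5} = \frac{3}{5}$)
$H{\left(b,s \right)} = 2 s$
$X = - \frac{1174}{5}$ ($X = -236 + 2 \cdot \frac{3}{5} = -236 + \frac{6}{5} = - \frac{1174}{5} \approx -234.8$)
$136 \left(X + 197\right) = 136 \left(- \frac{1174}{5} + 197\right) = 136 \left(- \frac{189}{5}\right) = - \frac{25704}{5}$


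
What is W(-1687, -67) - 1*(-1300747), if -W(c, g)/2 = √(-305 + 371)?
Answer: 1300747 - 2*√66 ≈ 1.3007e+6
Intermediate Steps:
W(c, g) = -2*√66 (W(c, g) = -2*√(-305 + 371) = -2*√66)
W(-1687, -67) - 1*(-1300747) = -2*√66 - 1*(-1300747) = -2*√66 + 1300747 = 1300747 - 2*√66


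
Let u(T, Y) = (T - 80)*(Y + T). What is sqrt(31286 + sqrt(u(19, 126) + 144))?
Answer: sqrt(31286 + I*sqrt(8701)) ≈ 176.88 + 0.2637*I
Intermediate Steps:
u(T, Y) = (-80 + T)*(T + Y)
sqrt(31286 + sqrt(u(19, 126) + 144)) = sqrt(31286 + sqrt((19**2 - 80*19 - 80*126 + 19*126) + 144)) = sqrt(31286 + sqrt((361 - 1520 - 10080 + 2394) + 144)) = sqrt(31286 + sqrt(-8845 + 144)) = sqrt(31286 + sqrt(-8701)) = sqrt(31286 + I*sqrt(8701))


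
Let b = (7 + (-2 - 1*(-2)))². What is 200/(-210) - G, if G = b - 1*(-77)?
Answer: -2666/21 ≈ -126.95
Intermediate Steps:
b = 49 (b = (7 + (-2 + 2))² = (7 + 0)² = 7² = 49)
G = 126 (G = 49 - 1*(-77) = 49 + 77 = 126)
200/(-210) - G = 200/(-210) - 1*126 = 200*(-1/210) - 126 = -20/21 - 126 = -2666/21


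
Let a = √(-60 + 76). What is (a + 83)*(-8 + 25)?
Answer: 1479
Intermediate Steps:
a = 4 (a = √16 = 4)
(a + 83)*(-8 + 25) = (4 + 83)*(-8 + 25) = 87*17 = 1479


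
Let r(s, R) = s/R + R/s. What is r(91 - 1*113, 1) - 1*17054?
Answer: -375673/22 ≈ -17076.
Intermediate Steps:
r(s, R) = R/s + s/R
r(91 - 1*113, 1) - 1*17054 = (1/(91 - 1*113) + (91 - 1*113)/1) - 1*17054 = (1/(91 - 113) + (91 - 113)*1) - 17054 = (1/(-22) - 22*1) - 17054 = (1*(-1/22) - 22) - 17054 = (-1/22 - 22) - 17054 = -485/22 - 17054 = -375673/22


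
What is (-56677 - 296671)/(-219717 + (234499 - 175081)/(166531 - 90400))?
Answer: 2988970732/1858579501 ≈ 1.6082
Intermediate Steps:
(-56677 - 296671)/(-219717 + (234499 - 175081)/(166531 - 90400)) = -353348/(-219717 + 59418/76131) = -353348/(-219717 + 59418*(1/76131)) = -353348/(-219717 + 6602/8459) = -353348/(-1858579501/8459) = -353348*(-8459/1858579501) = 2988970732/1858579501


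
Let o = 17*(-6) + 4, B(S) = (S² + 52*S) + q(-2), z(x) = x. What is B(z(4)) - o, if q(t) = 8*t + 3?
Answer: 309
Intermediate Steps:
q(t) = 3 + 8*t
B(S) = -13 + S² + 52*S (B(S) = (S² + 52*S) + (3 + 8*(-2)) = (S² + 52*S) + (3 - 16) = (S² + 52*S) - 13 = -13 + S² + 52*S)
o = -98 (o = -102 + 4 = -98)
B(z(4)) - o = (-13 + 4² + 52*4) - 1*(-98) = (-13 + 16 + 208) + 98 = 211 + 98 = 309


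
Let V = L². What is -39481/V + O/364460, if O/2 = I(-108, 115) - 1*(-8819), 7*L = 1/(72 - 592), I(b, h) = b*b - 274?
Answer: -95325871998427791/182230 ≈ -5.2311e+11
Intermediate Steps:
I(b, h) = -274 + b² (I(b, h) = b² - 274 = -274 + b²)
L = -1/3640 (L = 1/(7*(72 - 592)) = (⅐)/(-520) = (⅐)*(-1/520) = -1/3640 ≈ -0.00027473)
O = 40418 (O = 2*((-274 + (-108)²) - 1*(-8819)) = 2*((-274 + 11664) + 8819) = 2*(11390 + 8819) = 2*20209 = 40418)
V = 1/13249600 (V = (-1/3640)² = 1/13249600 ≈ 7.5474e-8)
-39481/V + O/364460 = -39481/1/13249600 + 40418/364460 = -39481*13249600 + 40418*(1/364460) = -523107457600 + 20209/182230 = -95325871998427791/182230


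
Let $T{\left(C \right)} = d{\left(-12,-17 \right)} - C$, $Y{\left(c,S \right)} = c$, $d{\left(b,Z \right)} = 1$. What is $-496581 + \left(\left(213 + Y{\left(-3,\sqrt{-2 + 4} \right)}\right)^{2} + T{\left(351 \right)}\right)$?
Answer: $-452831$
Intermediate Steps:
$T{\left(C \right)} = 1 - C$
$-496581 + \left(\left(213 + Y{\left(-3,\sqrt{-2 + 4} \right)}\right)^{2} + T{\left(351 \right)}\right) = -496581 + \left(\left(213 - 3\right)^{2} + \left(1 - 351\right)\right) = -496581 + \left(210^{2} + \left(1 - 351\right)\right) = -496581 + \left(44100 - 350\right) = -496581 + 43750 = -452831$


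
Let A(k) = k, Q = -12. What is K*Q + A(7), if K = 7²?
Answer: -581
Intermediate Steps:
K = 49
K*Q + A(7) = 49*(-12) + 7 = -588 + 7 = -581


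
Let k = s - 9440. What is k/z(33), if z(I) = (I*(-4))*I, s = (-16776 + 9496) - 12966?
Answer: 14843/2178 ≈ 6.8150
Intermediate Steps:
s = -20246 (s = -7280 - 12966 = -20246)
z(I) = -4*I² (z(I) = (-4*I)*I = -4*I²)
k = -29686 (k = -20246 - 9440 = -29686)
k/z(33) = -29686/((-4*33²)) = -29686/((-4*1089)) = -29686/(-4356) = -29686*(-1/4356) = 14843/2178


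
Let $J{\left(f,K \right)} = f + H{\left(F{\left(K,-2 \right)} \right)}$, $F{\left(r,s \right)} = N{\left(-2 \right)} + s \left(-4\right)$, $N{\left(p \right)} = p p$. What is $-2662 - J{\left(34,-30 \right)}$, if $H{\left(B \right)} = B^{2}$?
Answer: $-2840$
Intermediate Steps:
$N{\left(p \right)} = p^{2}$
$F{\left(r,s \right)} = 4 - 4 s$ ($F{\left(r,s \right)} = \left(-2\right)^{2} + s \left(-4\right) = 4 - 4 s$)
$J{\left(f,K \right)} = 144 + f$ ($J{\left(f,K \right)} = f + \left(4 - -8\right)^{2} = f + \left(4 + 8\right)^{2} = f + 12^{2} = f + 144 = 144 + f$)
$-2662 - J{\left(34,-30 \right)} = -2662 - \left(144 + 34\right) = -2662 - 178 = -2840$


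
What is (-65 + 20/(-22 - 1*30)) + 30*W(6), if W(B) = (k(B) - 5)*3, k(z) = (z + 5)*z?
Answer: 70520/13 ≈ 5424.6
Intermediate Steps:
k(z) = z*(5 + z) (k(z) = (5 + z)*z = z*(5 + z))
W(B) = -15 + 3*B*(5 + B) (W(B) = (B*(5 + B) - 5)*3 = (-5 + B*(5 + B))*3 = -15 + 3*B*(5 + B))
(-65 + 20/(-22 - 1*30)) + 30*W(6) = (-65 + 20/(-22 - 1*30)) + 30*(-15 + 3*6*(5 + 6)) = (-65 + 20/(-22 - 30)) + 30*(-15 + 3*6*11) = (-65 + 20/(-52)) + 30*(-15 + 198) = (-65 + 20*(-1/52)) + 30*183 = (-65 - 5/13) + 5490 = -850/13 + 5490 = 70520/13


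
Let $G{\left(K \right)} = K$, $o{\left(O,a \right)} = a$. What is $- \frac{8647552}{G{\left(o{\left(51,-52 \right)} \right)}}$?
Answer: $\frac{2161888}{13} \approx 1.663 \cdot 10^{5}$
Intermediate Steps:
$- \frac{8647552}{G{\left(o{\left(51,-52 \right)} \right)}} = - \frac{8647552}{-52} = \left(-8647552\right) \left(- \frac{1}{52}\right) = \frac{2161888}{13}$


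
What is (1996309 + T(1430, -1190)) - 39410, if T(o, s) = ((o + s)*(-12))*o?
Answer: -2161501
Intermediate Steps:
T(o, s) = o*(-12*o - 12*s) (T(o, s) = (-12*o - 12*s)*o = o*(-12*o - 12*s))
(1996309 + T(1430, -1190)) - 39410 = (1996309 - 12*1430*(1430 - 1190)) - 39410 = (1996309 - 12*1430*240) - 39410 = (1996309 - 4118400) - 39410 = -2122091 - 39410 = -2161501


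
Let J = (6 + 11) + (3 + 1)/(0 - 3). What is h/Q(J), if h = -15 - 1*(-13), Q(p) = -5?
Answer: ⅖ ≈ 0.40000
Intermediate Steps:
J = 47/3 (J = 17 + 4/(-3) = 17 + 4*(-⅓) = 17 - 4/3 = 47/3 ≈ 15.667)
h = -2 (h = -15 + 13 = -2)
h/Q(J) = -2/(-5) = -2*(-⅕) = ⅖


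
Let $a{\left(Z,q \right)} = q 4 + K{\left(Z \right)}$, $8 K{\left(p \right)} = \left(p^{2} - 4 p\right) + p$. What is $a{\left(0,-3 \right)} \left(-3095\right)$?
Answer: $37140$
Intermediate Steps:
$K{\left(p \right)} = - \frac{3 p}{8} + \frac{p^{2}}{8}$ ($K{\left(p \right)} = \frac{\left(p^{2} - 4 p\right) + p}{8} = \frac{p^{2} - 3 p}{8} = - \frac{3 p}{8} + \frac{p^{2}}{8}$)
$a{\left(Z,q \right)} = 4 q + \frac{Z \left(-3 + Z\right)}{8}$ ($a{\left(Z,q \right)} = q 4 + \frac{Z \left(-3 + Z\right)}{8} = 4 q + \frac{Z \left(-3 + Z\right)}{8}$)
$a{\left(0,-3 \right)} \left(-3095\right) = \left(4 \left(-3\right) + \frac{1}{8} \cdot 0 \left(-3 + 0\right)\right) \left(-3095\right) = \left(-12 + \frac{1}{8} \cdot 0 \left(-3\right)\right) \left(-3095\right) = \left(-12 + 0\right) \left(-3095\right) = \left(-12\right) \left(-3095\right) = 37140$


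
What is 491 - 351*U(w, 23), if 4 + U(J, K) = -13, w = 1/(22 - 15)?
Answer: 6458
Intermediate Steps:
w = 1/7 ≈ 0.14286
U(J, K) = -17 (U(J, K) = -4 - 13 = -17)
491 - 351*U(w, 23) = 491 - 351*(-17) = 491 + 5967 = 6458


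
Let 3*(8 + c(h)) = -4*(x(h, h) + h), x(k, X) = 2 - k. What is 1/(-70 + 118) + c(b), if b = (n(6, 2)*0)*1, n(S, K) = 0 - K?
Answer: -511/48 ≈ -10.646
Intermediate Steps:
n(S, K) = -K
b = 0 (b = (-1*2*0)*1 = -2*0*1 = 0*1 = 0)
c(h) = -32/3 (c(h) = -8 + (-4*((2 - h) + h))/3 = -8 + (-4*2)/3 = -8 + (⅓)*(-8) = -8 - 8/3 = -32/3)
1/(-70 + 118) + c(b) = 1/(-70 + 118) - 32/3 = 1/48 - 32/3 = -511/48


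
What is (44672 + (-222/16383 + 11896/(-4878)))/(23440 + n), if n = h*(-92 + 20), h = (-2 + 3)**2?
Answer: 297485318087/155623624236 ≈ 1.9116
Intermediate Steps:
h = 1 (h = 1**2 = 1)
n = -72 (n = 1*(-92 + 20) = 1*(-72) = -72)
(44672 + (-222/16383 + 11896/(-4878)))/(23440 + n) = (44672 + (-222/16383 + 11896/(-4878)))/(23440 - 72) = (44672 + (-222*1/16383 + 11896*(-1/4878)))/23368 = (44672 + (-74/5461 - 5948/2439))*(1/23368) = (44672 - 32662514/13319379)*(1/23368) = (594970636174/13319379)*(1/23368) = 297485318087/155623624236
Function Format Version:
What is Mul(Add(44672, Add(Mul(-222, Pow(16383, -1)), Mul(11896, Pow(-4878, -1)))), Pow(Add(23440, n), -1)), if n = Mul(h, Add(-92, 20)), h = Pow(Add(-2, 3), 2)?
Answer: Rational(297485318087, 155623624236) ≈ 1.9116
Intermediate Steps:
h = 1 (h = Pow(1, 2) = 1)
n = -72 (n = Mul(1, Add(-92, 20)) = Mul(1, -72) = -72)
Mul(Add(44672, Add(Mul(-222, Pow(16383, -1)), Mul(11896, Pow(-4878, -1)))), Pow(Add(23440, n), -1)) = Mul(Add(44672, Add(Mul(-222, Pow(16383, -1)), Mul(11896, Pow(-4878, -1)))), Pow(Add(23440, -72), -1)) = Mul(Add(44672, Add(Mul(-222, Rational(1, 16383)), Mul(11896, Rational(-1, 4878)))), Pow(23368, -1)) = Mul(Add(44672, Add(Rational(-74, 5461), Rational(-5948, 2439))), Rational(1, 23368)) = Mul(Add(44672, Rational(-32662514, 13319379)), Rational(1, 23368)) = Mul(Rational(594970636174, 13319379), Rational(1, 23368)) = Rational(297485318087, 155623624236)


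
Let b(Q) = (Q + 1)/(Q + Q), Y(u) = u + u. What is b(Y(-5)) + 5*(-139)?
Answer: -13891/20 ≈ -694.55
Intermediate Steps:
Y(u) = 2*u
b(Q) = (1 + Q)/(2*Q) (b(Q) = (1 + Q)/((2*Q)) = (1 + Q)*(1/(2*Q)) = (1 + Q)/(2*Q))
b(Y(-5)) + 5*(-139) = (1 + 2*(-5))/(2*((2*(-5)))) + 5*(-139) = (½)*(1 - 10)/(-10) - 695 = (½)*(-⅒)*(-9) - 695 = 9/20 - 695 = -13891/20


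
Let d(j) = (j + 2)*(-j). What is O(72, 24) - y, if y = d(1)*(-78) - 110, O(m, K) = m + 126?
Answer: 74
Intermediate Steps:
d(j) = -j*(2 + j) (d(j) = (2 + j)*(-j) = -j*(2 + j))
O(m, K) = 126 + m
y = 124 (y = -1*1*(2 + 1)*(-78) - 110 = -1*1*3*(-78) - 110 = -3*(-78) - 110 = 234 - 110 = 124)
O(72, 24) - y = (126 + 72) - 1*124 = 198 - 124 = 74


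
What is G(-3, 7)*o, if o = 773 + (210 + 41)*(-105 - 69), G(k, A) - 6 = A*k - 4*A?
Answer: 1844743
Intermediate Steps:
G(k, A) = 6 - 4*A + A*k (G(k, A) = 6 + (A*k - 4*A) = 6 + (-4*A + A*k) = 6 - 4*A + A*k)
o = -42901 (o = 773 + 251*(-174) = 773 - 43674 = -42901)
G(-3, 7)*o = (6 - 4*7 + 7*(-3))*(-42901) = (6 - 28 - 21)*(-42901) = -43*(-42901) = 1844743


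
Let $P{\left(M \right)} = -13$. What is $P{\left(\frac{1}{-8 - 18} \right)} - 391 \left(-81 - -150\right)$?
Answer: $-26992$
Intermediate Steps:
$P{\left(\frac{1}{-8 - 18} \right)} - 391 \left(-81 - -150\right) = -13 - 391 \left(-81 - -150\right) = -13 - 391 \left(-81 + 150\right) = -13 - 26979 = -26992$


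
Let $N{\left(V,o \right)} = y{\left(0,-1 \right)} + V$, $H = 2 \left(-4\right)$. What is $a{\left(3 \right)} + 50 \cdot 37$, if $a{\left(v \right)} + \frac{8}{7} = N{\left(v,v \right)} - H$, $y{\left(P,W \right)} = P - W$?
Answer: $\frac{13026}{7} \approx 1860.9$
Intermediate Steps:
$H = -8$
$N{\left(V,o \right)} = 1 + V$ ($N{\left(V,o \right)} = \left(0 - -1\right) + V = \left(0 + 1\right) + V = 1 + V$)
$a{\left(v \right)} = \frac{55}{7} + v$ ($a{\left(v \right)} = - \frac{8}{7} + \left(\left(1 + v\right) - -8\right) = - \frac{8}{7} + \left(\left(1 + v\right) + 8\right) = - \frac{8}{7} + \left(9 + v\right) = \frac{55}{7} + v$)
$a{\left(3 \right)} + 50 \cdot 37 = \left(\frac{55}{7} + 3\right) + 50 \cdot 37 = \frac{76}{7} + 1850 = \frac{13026}{7}$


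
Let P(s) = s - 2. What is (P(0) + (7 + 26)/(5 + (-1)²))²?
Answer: 49/4 ≈ 12.250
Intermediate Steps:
P(s) = -2 + s
(P(0) + (7 + 26)/(5 + (-1)²))² = ((-2 + 0) + (7 + 26)/(5 + (-1)²))² = (-2 + 33/(5 + 1))² = (-2 + 33/6)² = (-2 + 33*(⅙))² = (-2 + 11/2)² = (7/2)² = 49/4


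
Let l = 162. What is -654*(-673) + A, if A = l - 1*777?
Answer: 439527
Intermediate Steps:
A = -615 (A = 162 - 1*777 = 162 - 777 = -615)
-654*(-673) + A = -654*(-673) - 615 = 440142 - 615 = 439527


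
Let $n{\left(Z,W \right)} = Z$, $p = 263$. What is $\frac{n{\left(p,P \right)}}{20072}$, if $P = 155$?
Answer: $\frac{263}{20072} \approx 0.013103$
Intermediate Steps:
$\frac{n{\left(p,P \right)}}{20072} = \frac{263}{20072}$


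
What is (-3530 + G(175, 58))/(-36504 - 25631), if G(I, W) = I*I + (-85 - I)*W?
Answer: -2403/12427 ≈ -0.19337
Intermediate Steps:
G(I, W) = I**2 + W*(-85 - I)
(-3530 + G(175, 58))/(-36504 - 25631) = (-3530 + (175**2 - 85*58 - 1*175*58))/(-36504 - 25631) = (-3530 + (30625 - 4930 - 10150))/(-62135) = (-3530 + 15545)*(-1/62135) = 12015*(-1/62135) = -2403/12427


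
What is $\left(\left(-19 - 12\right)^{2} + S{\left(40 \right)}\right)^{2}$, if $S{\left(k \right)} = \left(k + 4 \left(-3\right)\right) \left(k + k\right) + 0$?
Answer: $10246401$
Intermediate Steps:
$S{\left(k \right)} = 2 k \left(-12 + k\right)$ ($S{\left(k \right)} = \left(k - 12\right) 2 k + 0 = \left(-12 + k\right) 2 k + 0 = 2 k \left(-12 + k\right) + 0 = 2 k \left(-12 + k\right)$)
$\left(\left(-19 - 12\right)^{2} + S{\left(40 \right)}\right)^{2} = \left(\left(-19 - 12\right)^{2} + 2 \cdot 40 \left(-12 + 40\right)\right)^{2} = \left(\left(-31\right)^{2} + 2 \cdot 40 \cdot 28\right)^{2} = \left(961 + 2240\right)^{2} = 3201^{2} = 10246401$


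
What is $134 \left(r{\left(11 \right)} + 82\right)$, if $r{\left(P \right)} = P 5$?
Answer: $18358$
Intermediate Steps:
$r{\left(P \right)} = 5 P$
$134 \left(r{\left(11 \right)} + 82\right) = 134 \left(5 \cdot 11 + 82\right) = 134 \left(55 + 82\right) = 134 \cdot 137 = 18358$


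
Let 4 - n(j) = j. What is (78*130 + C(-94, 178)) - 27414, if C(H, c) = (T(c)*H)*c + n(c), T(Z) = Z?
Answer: -2995744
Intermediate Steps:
n(j) = 4 - j
C(H, c) = 4 - c + H*c**2 (C(H, c) = (c*H)*c + (4 - c) = (H*c)*c + (4 - c) = H*c**2 + (4 - c) = 4 - c + H*c**2)
(78*130 + C(-94, 178)) - 27414 = (78*130 + (4 - 1*178 - 94*178**2)) - 27414 = (10140 + (4 - 178 - 94*31684)) - 27414 = (10140 + (4 - 178 - 2978296)) - 27414 = (10140 - 2978470) - 27414 = -2968330 - 27414 = -2995744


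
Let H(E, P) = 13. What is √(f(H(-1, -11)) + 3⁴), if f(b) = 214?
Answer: √295 ≈ 17.176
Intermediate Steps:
√(f(H(-1, -11)) + 3⁴) = √(214 + 3⁴) = √(214 + 81) = √295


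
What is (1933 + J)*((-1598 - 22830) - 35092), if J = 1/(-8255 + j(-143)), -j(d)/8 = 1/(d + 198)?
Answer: -52237474087680/454033 ≈ -1.1505e+8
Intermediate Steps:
j(d) = -8/(198 + d) (j(d) = -8/(d + 198) = -8/(198 + d))
J = -55/454033 (J = 1/(-8255 - 8/(198 - 143)) = 1/(-8255 - 8/55) = 1/(-454033/55) = -55/454033 ≈ -0.00012114)
(1933 + J)*((-1598 - 22830) - 35092) = (1933 - 55/454033)*((-1598 - 22830) - 35092) = 877645734*(-24428 - 35092)/454033 = (877645734/454033)*(-59520) = -52237474087680/454033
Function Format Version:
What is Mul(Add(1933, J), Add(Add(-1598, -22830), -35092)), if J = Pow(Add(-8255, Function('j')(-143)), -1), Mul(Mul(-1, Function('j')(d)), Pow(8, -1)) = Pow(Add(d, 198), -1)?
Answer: Rational(-52237474087680, 454033) ≈ -1.1505e+8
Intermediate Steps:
Function('j')(d) = Mul(-8, Pow(Add(198, d), -1)) (Function('j')(d) = Mul(-8, Pow(Add(d, 198), -1)) = Mul(-8, Pow(Add(198, d), -1)))
J = Rational(-55, 454033) (J = Pow(Add(-8255, Mul(-8, Pow(Add(198, -143), -1))), -1) = Pow(Add(-8255, Mul(-8, Pow(55, -1))), -1) = Pow(Add(-8255, Mul(-8, Rational(1, 55))), -1) = Pow(Add(-8255, Rational(-8, 55)), -1) = Pow(Rational(-454033, 55), -1) = Rational(-55, 454033) ≈ -0.00012114)
Mul(Add(1933, J), Add(Add(-1598, -22830), -35092)) = Mul(Add(1933, Rational(-55, 454033)), Add(Add(-1598, -22830), -35092)) = Mul(Rational(877645734, 454033), Add(-24428, -35092)) = Mul(Rational(877645734, 454033), -59520) = Rational(-52237474087680, 454033)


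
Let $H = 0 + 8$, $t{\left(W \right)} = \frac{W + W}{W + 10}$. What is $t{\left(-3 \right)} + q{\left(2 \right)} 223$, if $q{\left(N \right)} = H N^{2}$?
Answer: $\frac{49946}{7} \approx 7135.1$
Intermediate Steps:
$t{\left(W \right)} = \frac{2 W}{10 + W}$
$H = 8$
$q{\left(N \right)} = 8 N^{2}$
$t{\left(-3 \right)} + q{\left(2 \right)} 223 = 2 \left(-3\right) \frac{1}{10 - 3} + 8 \cdot 2^{2} \cdot 223 = 2 \left(-3\right) \frac{1}{7} + 8 \cdot 4 \cdot 223 = 2 \left(-3\right) \frac{1}{7} + 32 \cdot 223 = - \frac{6}{7} + 7136 = \frac{49946}{7}$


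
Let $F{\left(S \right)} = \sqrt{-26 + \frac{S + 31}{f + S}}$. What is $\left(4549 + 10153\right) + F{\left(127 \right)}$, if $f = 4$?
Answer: $14702 + \frac{4 i \sqrt{26593}}{131} \approx 14702.0 + 4.9793 i$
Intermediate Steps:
$F{\left(S \right)} = \sqrt{-26 + \frac{31 + S}{4 + S}}$ ($F{\left(S \right)} = \sqrt{-26 + \frac{S + 31}{4 + S}} = \sqrt{-26 + \frac{31 + S}{4 + S}}$)
$\left(4549 + 10153\right) + F{\left(127 \right)} = \left(4549 + 10153\right) + \sqrt{\frac{-73 - 3175}{4 + 127}} = 14702 + \sqrt{\frac{-73 - 3175}{131}} = 14702 + \sqrt{\frac{1}{131} \left(-3248\right)} = 14702 + \sqrt{- \frac{3248}{131}} = 14702 + \frac{4 i \sqrt{26593}}{131}$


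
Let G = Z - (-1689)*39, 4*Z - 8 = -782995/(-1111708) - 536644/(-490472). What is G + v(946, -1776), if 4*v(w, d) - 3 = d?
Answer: 17838289175511017/272630823088 ≈ 65430.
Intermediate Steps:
v(w, d) = ¾ + d/4
Z = 667840215125/272630823088 (Z = 2 + (-782995/(-1111708) - 536644/(-490472))/4 = 2 + (-782995*(-1/1111708) - 536644*(-1/490472))/4 = 2 + (782995/1111708 + 134161/122618)/4 = 2 + (¼)*(122578568949/68157705772) = 2 + 122578568949/272630823088 = 667840215125/272630823088 ≈ 2.4496)
G = 17959132787844773/272630823088 (G = 667840215125/272630823088 - (-1689)*39 = 667840215125/272630823088 - 1*(-65871) = 667840215125/272630823088 + 65871 = 17959132787844773/272630823088 ≈ 65874.)
G + v(946, -1776) = 17959132787844773/272630823088 + (¾ + (¼)*(-1776)) = 17959132787844773/272630823088 + (¾ - 444) = 17959132787844773/272630823088 - 1773/4 = 17838289175511017/272630823088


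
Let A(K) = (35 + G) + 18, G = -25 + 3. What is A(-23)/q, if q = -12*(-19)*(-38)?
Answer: -31/8664 ≈ -0.0035780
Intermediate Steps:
q = -8664 (q = 228*(-38) = -8664)
G = -22
A(K) = 31 (A(K) = (35 - 22) + 18 = 13 + 18 = 31)
A(-23)/q = 31/(-8664) = 31*(-1/8664) = -31/8664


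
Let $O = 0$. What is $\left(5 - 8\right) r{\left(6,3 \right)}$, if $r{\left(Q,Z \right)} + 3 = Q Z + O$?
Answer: $-45$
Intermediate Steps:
$r{\left(Q,Z \right)} = -3 + Q Z$ ($r{\left(Q,Z \right)} = -3 + \left(Q Z + 0\right) = -3 + Q Z$)
$\left(5 - 8\right) r{\left(6,3 \right)} = \left(5 - 8\right) \left(-3 + 6 \cdot 3\right) = - 3 \left(-3 + 18\right) = \left(-3\right) 15 = -45$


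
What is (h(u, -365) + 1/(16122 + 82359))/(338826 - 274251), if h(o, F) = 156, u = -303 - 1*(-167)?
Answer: 15363037/6359410575 ≈ 0.0024158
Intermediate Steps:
u = -136 (u = -303 + 167 = -136)
(h(u, -365) + 1/(16122 + 82359))/(338826 - 274251) = (156 + 1/(16122 + 82359))/(338826 - 274251) = (156 + 1/98481)/64575 = (156 + 1/98481)*(1/64575) = (15363037/98481)*(1/64575) = 15363037/6359410575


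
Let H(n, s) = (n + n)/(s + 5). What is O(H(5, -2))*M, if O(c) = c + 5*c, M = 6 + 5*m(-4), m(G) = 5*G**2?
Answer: 8120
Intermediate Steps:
H(n, s) = 2*n/(5 + s) (H(n, s) = (2*n)/(5 + s) = 2*n/(5 + s))
M = 406 (M = 6 + 5*(5*(-4)**2) = 6 + 5*(5*16) = 6 + 5*80 = 6 + 400 = 406)
O(c) = 6*c
O(H(5, -2))*M = (6*(2*5/(5 - 2)))*406 = (6*(2*5/3))*406 = (6*(2*5*(1/3)))*406 = (6*(10/3))*406 = 20*406 = 8120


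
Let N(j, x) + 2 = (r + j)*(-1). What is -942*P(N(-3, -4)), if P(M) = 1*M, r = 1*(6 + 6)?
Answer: 10362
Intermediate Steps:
r = 12 (r = 1*12 = 12)
N(j, x) = -14 - j (N(j, x) = -2 + (12 + j)*(-1) = -2 + (-12 - j) = -14 - j)
P(M) = M
-942*P(N(-3, -4)) = -942*(-14 - 1*(-3)) = -942*(-14 + 3) = -942*(-11) = 10362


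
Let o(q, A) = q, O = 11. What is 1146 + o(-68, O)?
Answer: 1078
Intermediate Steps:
1146 + o(-68, O) = 1146 - 68 = 1078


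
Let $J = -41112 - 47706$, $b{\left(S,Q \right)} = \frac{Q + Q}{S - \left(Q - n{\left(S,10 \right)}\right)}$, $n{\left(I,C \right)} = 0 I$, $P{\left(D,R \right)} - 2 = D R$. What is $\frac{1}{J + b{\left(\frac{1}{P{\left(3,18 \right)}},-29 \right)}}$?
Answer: $- \frac{1625}{144332498} \approx -1.1259 \cdot 10^{-5}$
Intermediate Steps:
$P{\left(D,R \right)} = 2 + D R$
$n{\left(I,C \right)} = 0$
$b{\left(S,Q \right)} = \frac{2 Q}{S - Q}$ ($b{\left(S,Q \right)} = \frac{Q + Q}{S + \left(0 - Q\right)} = \frac{2 Q}{S - Q}$)
$J = -88818$
$\frac{1}{J + b{\left(\frac{1}{P{\left(3,18 \right)}},-29 \right)}} = \frac{1}{-88818 + 2 \left(-29\right) \frac{1}{\frac{1}{2 + 3 \cdot 18} - -29}} = \frac{1}{-88818 + 2 \left(-29\right) \frac{1}{\frac{1}{2 + 54} + 29}} = \frac{1}{-88818 + 2 \left(-29\right) \frac{1}{\frac{1}{56} + 29}} = \frac{1}{-88818 + 2 \left(-29\right) \frac{1}{\frac{1625}{56}}} = \frac{1}{-88818 + 2 \left(-29\right) \frac{56}{1625}} = \frac{1}{-88818 - \frac{3248}{1625}} = \frac{1}{- \frac{144332498}{1625}} = - \frac{1625}{144332498}$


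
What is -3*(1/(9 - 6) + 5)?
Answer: -16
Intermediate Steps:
-3*(1/(9 - 6) + 5) = -3*(1/3 + 5) = -3*16/3 = -16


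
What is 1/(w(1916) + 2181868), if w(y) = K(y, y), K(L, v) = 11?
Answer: 1/2181879 ≈ 4.5832e-7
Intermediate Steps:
w(y) = 11
1/(w(1916) + 2181868) = 1/(11 + 2181868) = 1/2181879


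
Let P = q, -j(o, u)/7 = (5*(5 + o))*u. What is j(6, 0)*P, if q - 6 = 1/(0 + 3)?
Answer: 0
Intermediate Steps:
j(o, u) = -7*u*(25 + 5*o) (j(o, u) = -7*5*(5 + o)*u = -7*(25 + 5*o)*u = -7*u*(25 + 5*o))
q = 19/3 (q = 6 + 1/(0 + 3) = 6 + 1/3 = 6 + ⅓ = 19/3 ≈ 6.3333)
P = 19/3 ≈ 6.3333
j(6, 0)*P = -35*0*(5 + 6)*(19/3) = -35*0*11*(19/3) = 0*(19/3) = 0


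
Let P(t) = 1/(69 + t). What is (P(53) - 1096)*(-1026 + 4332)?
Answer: -221024283/61 ≈ -3.6233e+6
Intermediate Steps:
(P(53) - 1096)*(-1026 + 4332) = (1/(69 + 53) - 1096)*(-1026 + 4332) = (1/122 - 1096)*3306 = -133711/122*3306 = -221024283/61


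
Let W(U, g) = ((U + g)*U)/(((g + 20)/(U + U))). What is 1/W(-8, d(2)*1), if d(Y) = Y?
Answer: -11/384 ≈ -0.028646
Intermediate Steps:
W(U, g) = 2*U²*(U + g)/(20 + g) (W(U, g) = (U*(U + g))/(((20 + g)/((2*U)))) = (U*(U + g))/(((20 + g)*(1/(2*U)))) = (U*(U + g))/(((20 + g)/(2*U))) = (U*(U + g))*(2*U/(20 + g)) = 2*U²*(U + g)/(20 + g))
1/W(-8, d(2)*1) = 1/(2*(-8)²*(-8 + 2*1)/(20 + 2*1)) = 1/(2*64*(-8 + 2)/(20 + 2)) = 1/(2*64*(-6)/22) = 1/(2*64*(1/22)*(-6)) = 1/(-384/11) = -11/384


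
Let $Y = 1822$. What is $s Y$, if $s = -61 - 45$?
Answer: $-193132$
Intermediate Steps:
$s = -106$
$s Y = \left(-106\right) 1822 = -193132$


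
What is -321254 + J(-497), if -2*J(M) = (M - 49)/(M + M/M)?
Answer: -159342257/496 ≈ -3.2125e+5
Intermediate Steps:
J(M) = -(-49 + M)/(2*(1 + M)) (J(M) = -(M - 49)/(2*(M + M/M)) = -(-49 + M)/(2*(M + 1)) = -(-49 + M)/(2*(1 + M)))
-321254 + J(-497) = -321254 + (49 - 1*(-497))/(2*(1 - 497)) = -321254 + (1/2)*(49 + 497)/(-496) = -321254 + (1/2)*(-1/496)*546 = -321254 - 273/496 = -159342257/496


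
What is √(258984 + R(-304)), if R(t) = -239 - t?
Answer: √259049 ≈ 508.97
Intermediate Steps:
√(258984 + R(-304)) = √(258984 + (-239 - 1*(-304))) = √(258984 + (-239 + 304)) = √(258984 + 65) = √259049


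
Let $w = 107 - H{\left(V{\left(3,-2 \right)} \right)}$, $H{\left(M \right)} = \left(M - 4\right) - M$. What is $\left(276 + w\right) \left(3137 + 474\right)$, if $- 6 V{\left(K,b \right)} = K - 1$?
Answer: $1397457$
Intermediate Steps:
$V{\left(K,b \right)} = \frac{1}{6} - \frac{K}{6}$ ($V{\left(K,b \right)} = - \frac{K - 1}{6} = - \frac{-1 + K}{6} = \frac{1}{6} - \frac{K}{6}$)
$H{\left(M \right)} = -4$ ($H{\left(M \right)} = \left(-4 + M\right) - M = -4$)
$w = 111$ ($w = 107 - -4 = 107 + 4 = 111$)
$\left(276 + w\right) \left(3137 + 474\right) = \left(276 + 111\right) \left(3137 + 474\right) = 387 \cdot 3611 = 1397457$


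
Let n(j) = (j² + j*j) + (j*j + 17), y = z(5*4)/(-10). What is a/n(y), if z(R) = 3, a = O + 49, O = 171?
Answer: 2000/157 ≈ 12.739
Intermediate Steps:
a = 220 (a = 171 + 49 = 220)
y = -3/10 (y = 3/(-10) = 3*(-⅒) = -3/10 ≈ -0.30000)
n(j) = 17 + 3*j² (n(j) = (j² + j²) + (j² + 17) = 2*j² + (17 + j²) = 17 + 3*j²)
a/n(y) = 220/(17 + 3*(-3/10)²) = 220/(17 + 3*(9/100)) = 220/(17 + 27/100) = 220/(1727/100) = 220*(100/1727) = 2000/157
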